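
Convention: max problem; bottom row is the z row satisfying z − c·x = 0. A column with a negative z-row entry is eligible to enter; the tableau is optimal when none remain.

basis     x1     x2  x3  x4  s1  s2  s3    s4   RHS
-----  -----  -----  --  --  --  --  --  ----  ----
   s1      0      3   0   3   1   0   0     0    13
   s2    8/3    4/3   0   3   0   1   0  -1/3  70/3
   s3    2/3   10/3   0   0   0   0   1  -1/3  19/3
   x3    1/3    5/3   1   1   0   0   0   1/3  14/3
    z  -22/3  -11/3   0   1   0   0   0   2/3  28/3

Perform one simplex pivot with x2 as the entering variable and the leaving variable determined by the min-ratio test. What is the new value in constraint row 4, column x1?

Ratio test on column x2 — row 1: 13/3 = 13/3; row 2: (70/3)/(4/3) = 35/2; row 3: (19/3)/(10/3) = 19/10; row 4: (14/3)/(5/3) = 14/5. Minimum is 19/10 at row 3 (s3 leaves); pivot element 10/3.
Divide row 3 by 10/3; eliminate column x2 from the other rows.
Row 4 update in column x1: 1/3 − (5/3)·(1/5) = 0.

0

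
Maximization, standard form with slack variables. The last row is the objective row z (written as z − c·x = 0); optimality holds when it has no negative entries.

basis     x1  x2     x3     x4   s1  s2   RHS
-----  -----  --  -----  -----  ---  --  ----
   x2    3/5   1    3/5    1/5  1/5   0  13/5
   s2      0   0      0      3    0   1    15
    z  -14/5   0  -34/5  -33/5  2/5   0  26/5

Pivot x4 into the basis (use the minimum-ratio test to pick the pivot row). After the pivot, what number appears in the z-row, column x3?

-34/5

Ratio test on column x4 — row 1: (13/5)/(1/5) = 13; row 2: 15/3 = 5. Minimum is 5 at row 2 (s2 leaves); pivot element 3.
Divide row 2 by 3; eliminate column x4 from the other rows.
z-row update in column x3: -34/5 − (-33/5)·0 = -34/5.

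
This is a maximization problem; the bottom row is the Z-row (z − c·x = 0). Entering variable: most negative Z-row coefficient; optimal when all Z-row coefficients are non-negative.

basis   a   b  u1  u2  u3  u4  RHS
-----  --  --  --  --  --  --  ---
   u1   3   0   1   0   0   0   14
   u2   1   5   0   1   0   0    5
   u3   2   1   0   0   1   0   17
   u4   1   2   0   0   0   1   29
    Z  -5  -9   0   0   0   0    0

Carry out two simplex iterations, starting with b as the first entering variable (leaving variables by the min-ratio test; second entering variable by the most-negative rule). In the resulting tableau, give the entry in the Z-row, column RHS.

Ratio test on column b — row 1: entry 0 ≤ 0; row 2: 5/5 = 1; row 3: 17/1 = 17; row 4: 29/2 = 29/2. Minimum is 1 at row 2 (u2 leaves); pivot element 5.
Divide row 2 by 5; eliminate column b from the other rows.
Second iteration: most negative Z-row entry is -16/5 in column a, so a enters.
Ratio test on column a — row 1: 14/3 = 14/3; row 2: 1/(1/5) = 5; row 3: 16/(9/5) = 80/9; row 4: 27/(3/5) = 45. Minimum is 14/3 at row 1 (u1 leaves); pivot element 3.
Divide row 1 by 3; eliminate column a from the other rows.
After both pivots, the entry at the Z-row, column RHS is 359/15.

359/15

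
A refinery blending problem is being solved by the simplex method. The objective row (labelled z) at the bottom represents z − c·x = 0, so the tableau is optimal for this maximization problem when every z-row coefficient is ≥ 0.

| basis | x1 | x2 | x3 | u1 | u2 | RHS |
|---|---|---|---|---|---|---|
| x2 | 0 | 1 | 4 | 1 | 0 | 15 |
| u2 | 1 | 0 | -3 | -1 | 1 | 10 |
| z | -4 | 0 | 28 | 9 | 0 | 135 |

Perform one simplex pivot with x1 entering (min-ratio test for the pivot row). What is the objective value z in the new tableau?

175

Ratio test on column x1 — row 1: entry 0 ≤ 0; row 2: 10/1 = 10. Minimum is 10 at row 2 (u2 leaves); pivot element 1.
Pivot on row 2; the z-row RHS becomes 135 − (-4)·10 = 175.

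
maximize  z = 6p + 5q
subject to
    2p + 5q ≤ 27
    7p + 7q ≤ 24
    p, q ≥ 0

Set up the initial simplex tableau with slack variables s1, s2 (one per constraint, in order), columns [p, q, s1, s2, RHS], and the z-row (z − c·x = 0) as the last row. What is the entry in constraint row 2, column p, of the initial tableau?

7

Constraint 2 has coefficient 7 on p.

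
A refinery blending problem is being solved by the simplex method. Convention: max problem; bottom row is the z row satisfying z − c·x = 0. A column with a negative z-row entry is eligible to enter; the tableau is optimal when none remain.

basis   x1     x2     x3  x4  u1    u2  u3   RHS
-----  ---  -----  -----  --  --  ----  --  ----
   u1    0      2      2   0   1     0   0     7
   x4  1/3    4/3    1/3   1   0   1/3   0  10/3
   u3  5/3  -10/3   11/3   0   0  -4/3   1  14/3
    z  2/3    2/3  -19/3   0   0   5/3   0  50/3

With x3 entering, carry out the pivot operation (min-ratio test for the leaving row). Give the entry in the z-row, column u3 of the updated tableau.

19/11

Ratio test on column x3 — row 1: 7/2 = 7/2; row 2: (10/3)/(1/3) = 10; row 3: (14/3)/(11/3) = 14/11. Minimum is 14/11 at row 3 (u3 leaves); pivot element 11/3.
Divide row 3 by 11/3; eliminate column x3 from the other rows.
z-row update in column u3: 0 − (-19/3)·(3/11) = 19/11.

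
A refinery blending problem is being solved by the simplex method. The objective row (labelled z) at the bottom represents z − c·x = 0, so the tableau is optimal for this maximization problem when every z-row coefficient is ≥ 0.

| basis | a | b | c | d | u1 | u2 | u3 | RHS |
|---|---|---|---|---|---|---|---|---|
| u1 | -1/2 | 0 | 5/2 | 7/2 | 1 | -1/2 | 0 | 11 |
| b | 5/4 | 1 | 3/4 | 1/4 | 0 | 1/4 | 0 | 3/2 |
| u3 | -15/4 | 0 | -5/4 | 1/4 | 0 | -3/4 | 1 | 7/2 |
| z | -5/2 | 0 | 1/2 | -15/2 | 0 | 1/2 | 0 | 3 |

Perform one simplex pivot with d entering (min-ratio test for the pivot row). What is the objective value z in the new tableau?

Ratio test on column d — row 1: 11/(7/2) = 22/7; row 2: (3/2)/(1/4) = 6; row 3: (7/2)/(1/4) = 14. Minimum is 22/7 at row 1 (u1 leaves); pivot element 7/2.
Pivot on row 1; the z-row RHS becomes 3 − (-15/2)·(22/7) = 186/7.

186/7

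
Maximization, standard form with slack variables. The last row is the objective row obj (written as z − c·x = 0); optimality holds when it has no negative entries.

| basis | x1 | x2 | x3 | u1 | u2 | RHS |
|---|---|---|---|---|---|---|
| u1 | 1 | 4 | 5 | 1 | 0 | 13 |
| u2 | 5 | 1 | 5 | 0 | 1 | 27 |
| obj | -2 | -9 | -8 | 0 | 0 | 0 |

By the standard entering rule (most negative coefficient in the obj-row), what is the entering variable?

x2

Negative obj-row entries: x1: -2, x2: -9, x3: -8.
The most negative is -9 in column x2, so x2 enters.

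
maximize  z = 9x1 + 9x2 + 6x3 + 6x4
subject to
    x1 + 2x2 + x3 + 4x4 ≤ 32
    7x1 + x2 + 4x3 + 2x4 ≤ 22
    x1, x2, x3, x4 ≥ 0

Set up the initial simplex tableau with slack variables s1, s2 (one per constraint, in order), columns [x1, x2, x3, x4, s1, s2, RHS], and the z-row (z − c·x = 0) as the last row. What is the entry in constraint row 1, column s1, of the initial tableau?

Slack s1 belongs to constraint 1; its column is the unit vector e_1, so the entry in row 1 is 1.

1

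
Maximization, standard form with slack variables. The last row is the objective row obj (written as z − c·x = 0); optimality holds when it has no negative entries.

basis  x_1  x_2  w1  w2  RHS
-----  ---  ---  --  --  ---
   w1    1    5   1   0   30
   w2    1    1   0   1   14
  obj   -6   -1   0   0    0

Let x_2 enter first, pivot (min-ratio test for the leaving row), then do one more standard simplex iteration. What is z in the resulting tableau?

64

Ratio test on column x_2 — row 1: 30/5 = 6; row 2: 14/1 = 14. Minimum is 6 at row 1 (w1 leaves); pivot element 5.
Pivot on row 1; the obj-row RHS becomes 0 − (-1)·6 = 6.
Next entering variable (most negative obj-row entry -29/5): x_1.
Ratio test on column x_1 — row 1: 6/(1/5) = 30; row 2: 8/(4/5) = 10. Minimum is 10 at row 2 (w2 leaves); pivot element 4/5.
After the second pivot the obj-row RHS is 6 − (-29/5)·10 = 64.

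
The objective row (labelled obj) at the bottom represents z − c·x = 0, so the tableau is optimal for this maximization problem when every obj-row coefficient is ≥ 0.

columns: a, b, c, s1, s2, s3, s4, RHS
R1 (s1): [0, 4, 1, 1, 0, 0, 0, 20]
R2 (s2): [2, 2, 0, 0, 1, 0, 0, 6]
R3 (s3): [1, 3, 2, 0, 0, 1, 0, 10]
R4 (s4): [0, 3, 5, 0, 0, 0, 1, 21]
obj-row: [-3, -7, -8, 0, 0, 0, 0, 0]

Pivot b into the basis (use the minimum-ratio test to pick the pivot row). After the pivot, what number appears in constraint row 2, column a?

1

Ratio test on column b — row 1: 20/4 = 5; row 2: 6/2 = 3; row 3: 10/3 = 10/3; row 4: 21/3 = 7. Minimum is 3 at row 2 (s2 leaves); pivot element 2.
Divide row 2 by 2; eliminate column b from the other rows.
In the new row 2, the a entry is the old entry divided by the pivot: 2/2 = 1.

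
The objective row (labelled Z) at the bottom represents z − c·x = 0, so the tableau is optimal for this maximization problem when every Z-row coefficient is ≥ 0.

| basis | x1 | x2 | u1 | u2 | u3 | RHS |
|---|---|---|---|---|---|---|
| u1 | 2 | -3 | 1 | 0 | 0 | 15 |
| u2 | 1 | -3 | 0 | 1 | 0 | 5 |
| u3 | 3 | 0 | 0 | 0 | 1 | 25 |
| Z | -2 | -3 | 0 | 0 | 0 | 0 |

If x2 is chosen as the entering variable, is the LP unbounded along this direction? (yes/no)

Every constraint-row entry in column x2 is ≤ 0, so increasing x2 is unbounded.

yes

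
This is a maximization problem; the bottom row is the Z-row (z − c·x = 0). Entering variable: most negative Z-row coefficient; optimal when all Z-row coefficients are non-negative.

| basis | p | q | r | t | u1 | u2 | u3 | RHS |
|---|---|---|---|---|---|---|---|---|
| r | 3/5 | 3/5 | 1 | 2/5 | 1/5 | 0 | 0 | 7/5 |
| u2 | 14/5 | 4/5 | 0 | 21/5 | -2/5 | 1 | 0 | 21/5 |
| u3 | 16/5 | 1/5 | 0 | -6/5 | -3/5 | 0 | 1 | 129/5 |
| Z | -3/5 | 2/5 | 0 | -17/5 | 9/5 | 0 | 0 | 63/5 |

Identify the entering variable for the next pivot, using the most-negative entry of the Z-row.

Negative Z-row entries: p: -3/5, t: -17/5.
The most negative is -17/5 in column t, so t enters.

t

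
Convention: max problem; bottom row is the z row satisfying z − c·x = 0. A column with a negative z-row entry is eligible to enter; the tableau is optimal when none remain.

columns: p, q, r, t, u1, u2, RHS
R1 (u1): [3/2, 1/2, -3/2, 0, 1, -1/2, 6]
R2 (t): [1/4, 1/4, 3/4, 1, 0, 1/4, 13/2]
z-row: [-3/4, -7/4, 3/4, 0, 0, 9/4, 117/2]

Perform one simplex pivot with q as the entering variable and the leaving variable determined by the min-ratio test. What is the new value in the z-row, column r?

-9/2

Ratio test on column q — row 1: 6/(1/2) = 12; row 2: (13/2)/(1/4) = 26. Minimum is 12 at row 1 (u1 leaves); pivot element 1/2.
Divide row 1 by 1/2; eliminate column q from the other rows.
z-row update in column r: 3/4 − (-7/4)·(-3) = -9/2.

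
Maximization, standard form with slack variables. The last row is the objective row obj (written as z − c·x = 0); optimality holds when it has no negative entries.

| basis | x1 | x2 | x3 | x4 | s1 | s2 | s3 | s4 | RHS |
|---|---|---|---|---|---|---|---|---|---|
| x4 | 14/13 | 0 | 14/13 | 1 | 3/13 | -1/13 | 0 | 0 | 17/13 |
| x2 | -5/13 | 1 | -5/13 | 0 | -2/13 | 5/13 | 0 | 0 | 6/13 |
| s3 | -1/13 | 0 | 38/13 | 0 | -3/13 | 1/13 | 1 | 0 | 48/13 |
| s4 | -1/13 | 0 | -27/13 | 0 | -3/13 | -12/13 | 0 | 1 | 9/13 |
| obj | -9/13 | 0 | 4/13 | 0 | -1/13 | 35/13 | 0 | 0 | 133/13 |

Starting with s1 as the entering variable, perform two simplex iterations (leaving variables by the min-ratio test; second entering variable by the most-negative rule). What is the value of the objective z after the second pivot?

155/14

Ratio test on column s1 — row 1: (17/13)/(3/13) = 17/3; row 2: entry -2/13 ≤ 0; row 3: entry -3/13 ≤ 0; row 4: entry -3/13 ≤ 0. Minimum is 17/3 at row 1 (x4 leaves); pivot element 3/13.
Pivot on row 1; the obj-row RHS becomes 133/13 − (-1/13)·(17/3) = 32/3.
Next entering variable (most negative obj-row entry -1/3): x1.
Ratio test on column x1 — row 1: (17/3)/(14/3) = 17/14; row 2: (4/3)/(1/3) = 4; row 3: 5/1 = 5; row 4: 2/1 = 2. Minimum is 17/14 at row 1 (s1 leaves); pivot element 14/3.
After the second pivot the obj-row RHS is 32/3 − (-1/3)·(17/14) = 155/14.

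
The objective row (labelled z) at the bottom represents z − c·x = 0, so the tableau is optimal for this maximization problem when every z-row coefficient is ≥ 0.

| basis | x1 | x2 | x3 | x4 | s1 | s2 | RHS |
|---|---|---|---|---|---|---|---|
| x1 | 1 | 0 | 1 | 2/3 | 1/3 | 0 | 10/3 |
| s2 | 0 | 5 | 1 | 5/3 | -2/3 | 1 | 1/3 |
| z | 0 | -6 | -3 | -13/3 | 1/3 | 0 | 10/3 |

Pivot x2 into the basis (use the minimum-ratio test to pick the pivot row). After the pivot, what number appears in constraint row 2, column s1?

Ratio test on column x2 — row 1: entry 0 ≤ 0; row 2: (1/3)/5 = 1/15. Minimum is 1/15 at row 2 (s2 leaves); pivot element 5.
Divide row 2 by 5; eliminate column x2 from the other rows.
In the new row 2, the s1 entry is the old entry divided by the pivot: (-2/3)/5 = -2/15.

-2/15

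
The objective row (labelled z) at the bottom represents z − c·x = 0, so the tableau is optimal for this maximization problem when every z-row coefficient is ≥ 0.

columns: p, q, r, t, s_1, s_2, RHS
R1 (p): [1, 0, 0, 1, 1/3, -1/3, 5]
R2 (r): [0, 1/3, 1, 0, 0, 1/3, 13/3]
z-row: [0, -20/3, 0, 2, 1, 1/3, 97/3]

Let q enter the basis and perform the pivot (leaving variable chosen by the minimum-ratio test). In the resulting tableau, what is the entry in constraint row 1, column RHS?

5

Ratio test on column q — row 1: entry 0 ≤ 0; row 2: (13/3)/(1/3) = 13. Minimum is 13 at row 2 (r leaves); pivot element 1/3.
Divide row 2 by 1/3; eliminate column q from the other rows.
Row 1 update in column RHS: 5 − 0·13 = 5.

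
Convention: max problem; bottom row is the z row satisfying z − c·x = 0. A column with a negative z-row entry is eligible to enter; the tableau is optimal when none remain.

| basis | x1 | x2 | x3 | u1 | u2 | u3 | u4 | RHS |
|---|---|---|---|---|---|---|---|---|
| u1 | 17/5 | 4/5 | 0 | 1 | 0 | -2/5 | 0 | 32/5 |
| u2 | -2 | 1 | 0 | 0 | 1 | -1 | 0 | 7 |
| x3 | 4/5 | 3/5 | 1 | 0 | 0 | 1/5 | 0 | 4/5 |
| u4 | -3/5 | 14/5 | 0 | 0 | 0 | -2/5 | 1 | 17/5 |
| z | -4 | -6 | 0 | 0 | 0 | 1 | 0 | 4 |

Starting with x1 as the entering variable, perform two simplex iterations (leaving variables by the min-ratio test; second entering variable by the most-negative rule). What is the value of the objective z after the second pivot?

Ratio test on column x1 — row 1: (32/5)/(17/5) = 32/17; row 2: entry -2 ≤ 0; row 3: (4/5)/(4/5) = 1; row 4: entry -3/5 ≤ 0. Minimum is 1 at row 3 (x3 leaves); pivot element 4/5.
Pivot on row 3; the z-row RHS becomes 4 − (-4)·1 = 8.
Next entering variable (most negative z-row entry -3): x2.
Ratio test on column x2 — row 1: entry -7/4 ≤ 0; row 2: 9/(5/2) = 18/5; row 3: 1/(3/4) = 4/3; row 4: 4/(13/4) = 16/13. Minimum is 16/13 at row 4 (u4 leaves); pivot element 13/4.
After the second pivot the z-row RHS is 8 − (-3)·(16/13) = 152/13.

152/13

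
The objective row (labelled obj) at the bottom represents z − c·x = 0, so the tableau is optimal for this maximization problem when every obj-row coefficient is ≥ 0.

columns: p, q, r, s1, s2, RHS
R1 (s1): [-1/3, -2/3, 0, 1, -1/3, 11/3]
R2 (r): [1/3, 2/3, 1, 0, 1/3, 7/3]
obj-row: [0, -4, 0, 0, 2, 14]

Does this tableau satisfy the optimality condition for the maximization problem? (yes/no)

The obj-row has a negative entry -4 in column q, so it is not optimal.

no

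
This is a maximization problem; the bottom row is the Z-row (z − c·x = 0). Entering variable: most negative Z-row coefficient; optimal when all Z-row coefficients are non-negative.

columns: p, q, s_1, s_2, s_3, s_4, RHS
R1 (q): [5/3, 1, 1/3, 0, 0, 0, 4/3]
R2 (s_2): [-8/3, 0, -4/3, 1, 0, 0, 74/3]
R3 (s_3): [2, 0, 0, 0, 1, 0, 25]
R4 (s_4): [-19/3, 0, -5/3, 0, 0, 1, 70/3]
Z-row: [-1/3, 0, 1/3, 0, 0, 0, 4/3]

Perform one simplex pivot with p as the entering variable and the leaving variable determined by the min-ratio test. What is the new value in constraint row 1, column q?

Ratio test on column p — row 1: (4/3)/(5/3) = 4/5; row 2: entry -8/3 ≤ 0; row 3: 25/2 = 25/2; row 4: entry -19/3 ≤ 0. Minimum is 4/5 at row 1 (q leaves); pivot element 5/3.
Divide row 1 by 5/3; eliminate column p from the other rows.
In the new row 1, the q entry is the old entry divided by the pivot: 1/(5/3) = 3/5.

3/5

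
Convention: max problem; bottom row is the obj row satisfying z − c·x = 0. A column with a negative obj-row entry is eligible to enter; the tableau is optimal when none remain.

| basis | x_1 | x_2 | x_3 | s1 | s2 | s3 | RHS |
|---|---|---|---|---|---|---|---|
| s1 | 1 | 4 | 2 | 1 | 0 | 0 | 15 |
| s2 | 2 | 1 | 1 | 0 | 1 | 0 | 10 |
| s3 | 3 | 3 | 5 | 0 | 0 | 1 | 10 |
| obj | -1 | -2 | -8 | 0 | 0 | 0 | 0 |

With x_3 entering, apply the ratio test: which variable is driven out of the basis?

s3

Column x_3 entries and ratios — s1: 15/2 = 15/2; s2: 10/1 = 10; s3: 10/5 = 2.
Smallest ratio is 2 in the row of s3, so s3 leaves.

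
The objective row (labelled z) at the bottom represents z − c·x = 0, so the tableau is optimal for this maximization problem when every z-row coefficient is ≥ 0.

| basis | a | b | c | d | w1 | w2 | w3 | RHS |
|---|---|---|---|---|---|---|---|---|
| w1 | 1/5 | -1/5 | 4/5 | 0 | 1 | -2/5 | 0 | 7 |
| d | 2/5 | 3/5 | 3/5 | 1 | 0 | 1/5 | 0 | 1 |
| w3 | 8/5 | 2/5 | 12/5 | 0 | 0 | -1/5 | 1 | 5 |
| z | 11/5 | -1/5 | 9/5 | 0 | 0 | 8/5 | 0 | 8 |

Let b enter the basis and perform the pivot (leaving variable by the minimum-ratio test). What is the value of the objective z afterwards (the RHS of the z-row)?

Ratio test on column b — row 1: entry -1/5 ≤ 0; row 2: 1/(3/5) = 5/3; row 3: 5/(2/5) = 25/2. Minimum is 5/3 at row 2 (d leaves); pivot element 3/5.
Pivot on row 2; the z-row RHS becomes 8 − (-1/5)·(5/3) = 25/3.

25/3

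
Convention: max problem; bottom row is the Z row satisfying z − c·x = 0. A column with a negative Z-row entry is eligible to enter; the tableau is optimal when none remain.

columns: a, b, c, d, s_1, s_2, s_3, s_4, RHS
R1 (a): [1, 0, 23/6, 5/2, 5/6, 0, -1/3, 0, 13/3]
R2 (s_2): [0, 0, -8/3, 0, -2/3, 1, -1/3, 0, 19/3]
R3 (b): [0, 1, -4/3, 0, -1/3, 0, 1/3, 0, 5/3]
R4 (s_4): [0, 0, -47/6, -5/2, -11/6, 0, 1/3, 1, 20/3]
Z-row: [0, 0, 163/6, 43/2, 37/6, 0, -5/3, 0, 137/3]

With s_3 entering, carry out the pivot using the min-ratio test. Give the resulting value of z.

Ratio test on column s_3 — row 1: entry -1/3 ≤ 0; row 2: entry -1/3 ≤ 0; row 3: (5/3)/(1/3) = 5; row 4: (20/3)/(1/3) = 20. Minimum is 5 at row 3 (b leaves); pivot element 1/3.
Pivot on row 3; the Z-row RHS becomes 137/3 − (-5/3)·5 = 54.

54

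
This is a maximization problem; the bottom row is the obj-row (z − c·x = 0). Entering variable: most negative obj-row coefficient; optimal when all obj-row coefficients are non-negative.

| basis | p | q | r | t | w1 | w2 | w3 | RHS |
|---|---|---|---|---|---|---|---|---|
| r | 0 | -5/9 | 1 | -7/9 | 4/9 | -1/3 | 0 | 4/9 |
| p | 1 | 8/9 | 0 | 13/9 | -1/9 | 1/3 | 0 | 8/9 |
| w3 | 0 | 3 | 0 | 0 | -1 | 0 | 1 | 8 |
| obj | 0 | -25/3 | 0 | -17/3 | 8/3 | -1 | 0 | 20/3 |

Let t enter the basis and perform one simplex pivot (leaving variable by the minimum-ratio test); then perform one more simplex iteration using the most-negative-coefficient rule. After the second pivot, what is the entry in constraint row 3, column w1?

Ratio test on column t — row 1: entry -7/9 ≤ 0; row 2: (8/9)/(13/9) = 8/13; row 3: entry 0 ≤ 0. Minimum is 8/13 at row 2 (p leaves); pivot element 13/9.
Divide row 2 by 13/9; eliminate column t from the other rows.
Second iteration: most negative obj-row entry is -63/13 in column q, so q enters.
Ratio test on column q — row 1: entry -1/13 ≤ 0; row 2: (8/13)/(8/13) = 1; row 3: 8/3 = 8/3. Minimum is 1 at row 2 (t leaves); pivot element 8/13.
Divide row 2 by 8/13; eliminate column q from the other rows.
After both pivots, the entry at constraint row 3, column w1 is -5/8.

-5/8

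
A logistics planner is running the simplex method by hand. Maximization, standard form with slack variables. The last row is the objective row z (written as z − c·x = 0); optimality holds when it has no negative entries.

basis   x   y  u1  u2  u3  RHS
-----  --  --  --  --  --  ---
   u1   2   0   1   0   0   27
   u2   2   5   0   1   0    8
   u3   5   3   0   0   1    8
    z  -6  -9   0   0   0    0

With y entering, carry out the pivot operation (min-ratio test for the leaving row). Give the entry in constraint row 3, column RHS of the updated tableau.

Ratio test on column y — row 1: entry 0 ≤ 0; row 2: 8/5 = 8/5; row 3: 8/3 = 8/3. Minimum is 8/5 at row 2 (u2 leaves); pivot element 5.
Divide row 2 by 5; eliminate column y from the other rows.
Row 3 update in column RHS: 8 − 3·(8/5) = 16/5.

16/5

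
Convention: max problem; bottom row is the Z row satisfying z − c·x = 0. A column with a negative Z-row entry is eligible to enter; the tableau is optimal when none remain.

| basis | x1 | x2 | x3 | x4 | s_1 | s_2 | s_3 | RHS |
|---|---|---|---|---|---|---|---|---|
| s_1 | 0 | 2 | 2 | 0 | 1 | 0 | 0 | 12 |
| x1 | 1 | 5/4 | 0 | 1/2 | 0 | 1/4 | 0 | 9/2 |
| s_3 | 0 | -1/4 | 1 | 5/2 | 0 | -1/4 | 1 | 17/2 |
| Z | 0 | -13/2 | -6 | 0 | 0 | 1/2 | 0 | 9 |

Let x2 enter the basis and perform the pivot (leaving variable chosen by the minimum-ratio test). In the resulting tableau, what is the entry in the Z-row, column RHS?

162/5

Ratio test on column x2 — row 1: 12/2 = 6; row 2: (9/2)/(5/4) = 18/5; row 3: entry -1/4 ≤ 0. Minimum is 18/5 at row 2 (x1 leaves); pivot element 5/4.
Divide row 2 by 5/4; eliminate column x2 from the other rows.
Z-row update in column RHS: 9 − (-13/2)·(18/5) = 162/5.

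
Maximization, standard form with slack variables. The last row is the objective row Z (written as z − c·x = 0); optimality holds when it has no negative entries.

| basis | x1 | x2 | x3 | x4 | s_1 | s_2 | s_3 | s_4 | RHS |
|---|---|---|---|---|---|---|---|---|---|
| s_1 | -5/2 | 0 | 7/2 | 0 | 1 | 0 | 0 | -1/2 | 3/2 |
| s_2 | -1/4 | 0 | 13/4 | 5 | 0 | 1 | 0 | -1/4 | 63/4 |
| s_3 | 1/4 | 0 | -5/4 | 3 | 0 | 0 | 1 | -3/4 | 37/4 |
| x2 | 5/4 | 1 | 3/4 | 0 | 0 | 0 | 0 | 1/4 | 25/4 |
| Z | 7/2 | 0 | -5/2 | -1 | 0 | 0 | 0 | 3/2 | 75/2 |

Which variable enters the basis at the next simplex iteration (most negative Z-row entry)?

Negative Z-row entries: x3: -5/2, x4: -1.
The most negative is -5/2 in column x3, so x3 enters.

x3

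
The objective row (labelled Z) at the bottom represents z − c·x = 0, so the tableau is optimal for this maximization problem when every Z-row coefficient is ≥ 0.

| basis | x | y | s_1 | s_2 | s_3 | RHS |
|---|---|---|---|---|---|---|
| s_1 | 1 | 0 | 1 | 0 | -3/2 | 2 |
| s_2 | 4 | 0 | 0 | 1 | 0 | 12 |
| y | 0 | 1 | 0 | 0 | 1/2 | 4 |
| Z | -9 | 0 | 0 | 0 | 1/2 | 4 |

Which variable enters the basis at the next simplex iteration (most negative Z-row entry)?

x

Negative Z-row entries: x: -9.
The most negative is -9 in column x, so x enters.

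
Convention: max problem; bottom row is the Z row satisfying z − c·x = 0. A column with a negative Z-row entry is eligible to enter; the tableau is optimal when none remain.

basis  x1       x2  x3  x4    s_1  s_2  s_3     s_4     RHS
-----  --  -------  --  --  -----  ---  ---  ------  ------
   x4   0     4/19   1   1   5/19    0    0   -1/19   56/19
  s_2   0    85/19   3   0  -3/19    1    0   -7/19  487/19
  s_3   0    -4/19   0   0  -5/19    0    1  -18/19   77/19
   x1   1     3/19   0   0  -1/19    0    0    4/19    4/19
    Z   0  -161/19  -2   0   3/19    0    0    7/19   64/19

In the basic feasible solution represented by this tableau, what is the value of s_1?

s_1 is not in the basis, so in the current basic feasible solution s_1 = 0.

0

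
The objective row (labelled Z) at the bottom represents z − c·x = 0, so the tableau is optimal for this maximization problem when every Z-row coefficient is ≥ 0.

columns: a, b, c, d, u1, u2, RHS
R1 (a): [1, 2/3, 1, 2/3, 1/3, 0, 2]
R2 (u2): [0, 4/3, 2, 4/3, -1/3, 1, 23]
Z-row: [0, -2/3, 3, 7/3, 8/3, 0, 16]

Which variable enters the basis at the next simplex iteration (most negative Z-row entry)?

b

Negative Z-row entries: b: -2/3.
The most negative is -2/3 in column b, so b enters.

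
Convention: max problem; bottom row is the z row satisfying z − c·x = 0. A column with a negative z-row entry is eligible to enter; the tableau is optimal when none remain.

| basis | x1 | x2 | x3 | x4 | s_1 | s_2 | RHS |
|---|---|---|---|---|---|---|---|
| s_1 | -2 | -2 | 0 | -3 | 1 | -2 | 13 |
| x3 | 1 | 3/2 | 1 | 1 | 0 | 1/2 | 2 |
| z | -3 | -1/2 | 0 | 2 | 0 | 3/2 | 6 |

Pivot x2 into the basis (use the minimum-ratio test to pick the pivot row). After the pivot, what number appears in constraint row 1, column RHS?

Ratio test on column x2 — row 1: entry -2 ≤ 0; row 2: 2/(3/2) = 4/3. Minimum is 4/3 at row 2 (x3 leaves); pivot element 3/2.
Divide row 2 by 3/2; eliminate column x2 from the other rows.
Row 1 update in column RHS: 13 − (-2)·(4/3) = 47/3.

47/3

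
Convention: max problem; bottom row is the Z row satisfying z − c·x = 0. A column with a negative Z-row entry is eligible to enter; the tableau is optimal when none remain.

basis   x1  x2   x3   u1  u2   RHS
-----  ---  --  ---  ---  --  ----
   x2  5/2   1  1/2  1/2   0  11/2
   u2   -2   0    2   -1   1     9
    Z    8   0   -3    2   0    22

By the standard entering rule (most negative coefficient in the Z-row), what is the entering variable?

x3

Negative Z-row entries: x3: -3.
The most negative is -3 in column x3, so x3 enters.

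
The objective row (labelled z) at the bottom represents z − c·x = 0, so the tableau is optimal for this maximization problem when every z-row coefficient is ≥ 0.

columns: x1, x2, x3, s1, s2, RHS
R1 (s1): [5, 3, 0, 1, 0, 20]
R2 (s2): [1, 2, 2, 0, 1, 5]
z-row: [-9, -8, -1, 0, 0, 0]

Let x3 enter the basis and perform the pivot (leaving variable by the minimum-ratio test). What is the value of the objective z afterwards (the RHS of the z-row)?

5/2

Ratio test on column x3 — row 1: entry 0 ≤ 0; row 2: 5/2 = 5/2. Minimum is 5/2 at row 2 (s2 leaves); pivot element 2.
Pivot on row 2; the z-row RHS becomes 0 − (-1)·(5/2) = 5/2.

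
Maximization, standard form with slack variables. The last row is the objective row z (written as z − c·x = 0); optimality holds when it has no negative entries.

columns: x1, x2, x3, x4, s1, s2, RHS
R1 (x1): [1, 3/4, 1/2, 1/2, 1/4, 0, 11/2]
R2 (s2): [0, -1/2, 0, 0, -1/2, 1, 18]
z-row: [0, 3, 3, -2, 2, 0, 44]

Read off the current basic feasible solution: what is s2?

s2 is basic (row 2); its value is the RHS of that row, 18.

18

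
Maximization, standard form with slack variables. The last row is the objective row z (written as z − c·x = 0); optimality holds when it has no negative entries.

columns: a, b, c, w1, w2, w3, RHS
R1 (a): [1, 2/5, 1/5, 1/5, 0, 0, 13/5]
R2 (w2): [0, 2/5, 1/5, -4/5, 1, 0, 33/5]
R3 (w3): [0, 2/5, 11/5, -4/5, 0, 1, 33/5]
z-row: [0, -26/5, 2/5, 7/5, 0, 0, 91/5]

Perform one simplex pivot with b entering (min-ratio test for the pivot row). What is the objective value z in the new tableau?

52

Ratio test on column b — row 1: (13/5)/(2/5) = 13/2; row 2: (33/5)/(2/5) = 33/2; row 3: (33/5)/(2/5) = 33/2. Minimum is 13/2 at row 1 (a leaves); pivot element 2/5.
Pivot on row 1; the z-row RHS becomes 91/5 − (-26/5)·(13/2) = 52.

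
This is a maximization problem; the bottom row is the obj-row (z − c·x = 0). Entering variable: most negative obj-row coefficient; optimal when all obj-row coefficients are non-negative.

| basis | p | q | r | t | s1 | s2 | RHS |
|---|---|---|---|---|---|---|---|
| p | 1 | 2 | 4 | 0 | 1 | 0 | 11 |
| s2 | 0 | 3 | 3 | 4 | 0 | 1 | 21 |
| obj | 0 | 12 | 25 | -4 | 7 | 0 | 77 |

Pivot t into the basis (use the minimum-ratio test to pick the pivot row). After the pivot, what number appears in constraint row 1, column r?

4

Ratio test on column t — row 1: entry 0 ≤ 0; row 2: 21/4 = 21/4. Minimum is 21/4 at row 2 (s2 leaves); pivot element 4.
Divide row 2 by 4; eliminate column t from the other rows.
Row 1 update in column r: 4 − 0·(3/4) = 4.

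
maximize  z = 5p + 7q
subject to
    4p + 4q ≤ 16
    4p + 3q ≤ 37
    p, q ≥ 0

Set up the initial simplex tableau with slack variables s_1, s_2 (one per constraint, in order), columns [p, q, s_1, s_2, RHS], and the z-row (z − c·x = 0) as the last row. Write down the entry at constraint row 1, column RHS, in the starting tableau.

The RHS of constraint 1 is b_1 = 16.

16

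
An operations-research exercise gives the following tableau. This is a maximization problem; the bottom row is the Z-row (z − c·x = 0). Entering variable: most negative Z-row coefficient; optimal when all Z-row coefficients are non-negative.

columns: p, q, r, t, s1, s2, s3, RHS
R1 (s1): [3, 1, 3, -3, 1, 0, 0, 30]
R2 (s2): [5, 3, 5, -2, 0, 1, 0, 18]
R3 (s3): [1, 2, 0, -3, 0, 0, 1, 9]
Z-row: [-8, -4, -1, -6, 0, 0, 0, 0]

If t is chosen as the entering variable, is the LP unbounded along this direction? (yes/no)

yes

Every constraint-row entry in column t is ≤ 0, so increasing t is unbounded.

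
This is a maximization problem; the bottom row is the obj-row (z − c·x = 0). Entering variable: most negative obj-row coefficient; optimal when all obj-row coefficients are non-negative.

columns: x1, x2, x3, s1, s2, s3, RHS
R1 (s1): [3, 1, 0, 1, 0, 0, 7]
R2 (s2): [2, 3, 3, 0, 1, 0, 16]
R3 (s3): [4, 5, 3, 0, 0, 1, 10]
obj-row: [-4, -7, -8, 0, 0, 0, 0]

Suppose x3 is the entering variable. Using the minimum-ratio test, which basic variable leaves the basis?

s3

Column x3 entries and ratios — s1: 0 ≤ 0, skip; s2: 16/3 = 16/3; s3: 10/3 = 10/3.
Smallest ratio is 10/3 in the row of s3, so s3 leaves.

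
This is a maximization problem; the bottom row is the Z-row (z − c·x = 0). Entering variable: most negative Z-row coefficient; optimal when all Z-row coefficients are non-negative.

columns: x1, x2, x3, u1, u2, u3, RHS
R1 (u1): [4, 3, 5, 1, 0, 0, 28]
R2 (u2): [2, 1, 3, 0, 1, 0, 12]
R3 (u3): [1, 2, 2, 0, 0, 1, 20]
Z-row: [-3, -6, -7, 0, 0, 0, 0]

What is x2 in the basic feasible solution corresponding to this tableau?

x2 is not in the basis, so in the current basic feasible solution x2 = 0.

0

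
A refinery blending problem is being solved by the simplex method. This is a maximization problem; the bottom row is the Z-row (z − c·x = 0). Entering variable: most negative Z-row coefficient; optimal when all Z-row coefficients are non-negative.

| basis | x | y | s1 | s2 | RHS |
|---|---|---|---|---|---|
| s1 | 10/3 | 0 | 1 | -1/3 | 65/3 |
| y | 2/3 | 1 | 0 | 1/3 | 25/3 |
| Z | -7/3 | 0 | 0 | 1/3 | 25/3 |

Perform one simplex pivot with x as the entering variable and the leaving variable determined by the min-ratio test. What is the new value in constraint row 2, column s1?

Ratio test on column x — row 1: (65/3)/(10/3) = 13/2; row 2: (25/3)/(2/3) = 25/2. Minimum is 13/2 at row 1 (s1 leaves); pivot element 10/3.
Divide row 1 by 10/3; eliminate column x from the other rows.
Row 2 update in column s1: 0 − (2/3)·(3/10) = -1/5.

-1/5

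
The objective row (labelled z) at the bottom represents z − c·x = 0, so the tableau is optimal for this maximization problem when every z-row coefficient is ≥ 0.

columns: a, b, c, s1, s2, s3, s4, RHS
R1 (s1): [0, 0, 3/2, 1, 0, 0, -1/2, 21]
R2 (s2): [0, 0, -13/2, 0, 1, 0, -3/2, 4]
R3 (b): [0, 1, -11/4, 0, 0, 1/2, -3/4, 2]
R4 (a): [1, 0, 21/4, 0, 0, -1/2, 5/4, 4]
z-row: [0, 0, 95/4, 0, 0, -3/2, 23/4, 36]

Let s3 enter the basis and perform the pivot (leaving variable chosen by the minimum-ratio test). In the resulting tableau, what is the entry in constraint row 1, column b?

Ratio test on column s3 — row 1: entry 0 ≤ 0; row 2: entry 0 ≤ 0; row 3: 2/(1/2) = 4; row 4: entry -1/2 ≤ 0. Minimum is 4 at row 3 (b leaves); pivot element 1/2.
Divide row 3 by 1/2; eliminate column s3 from the other rows.
Row 1 update in column b: 0 − 0·2 = 0.

0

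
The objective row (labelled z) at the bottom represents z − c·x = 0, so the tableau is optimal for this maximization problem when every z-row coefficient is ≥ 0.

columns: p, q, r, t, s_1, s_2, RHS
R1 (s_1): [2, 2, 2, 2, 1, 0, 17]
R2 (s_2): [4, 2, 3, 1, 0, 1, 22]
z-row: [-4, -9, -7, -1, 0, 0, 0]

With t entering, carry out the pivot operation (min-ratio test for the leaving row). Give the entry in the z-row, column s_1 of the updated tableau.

Ratio test on column t — row 1: 17/2 = 17/2; row 2: 22/1 = 22. Minimum is 17/2 at row 1 (s_1 leaves); pivot element 2.
Divide row 1 by 2; eliminate column t from the other rows.
z-row update in column s_1: 0 − (-1)·(1/2) = 1/2.

1/2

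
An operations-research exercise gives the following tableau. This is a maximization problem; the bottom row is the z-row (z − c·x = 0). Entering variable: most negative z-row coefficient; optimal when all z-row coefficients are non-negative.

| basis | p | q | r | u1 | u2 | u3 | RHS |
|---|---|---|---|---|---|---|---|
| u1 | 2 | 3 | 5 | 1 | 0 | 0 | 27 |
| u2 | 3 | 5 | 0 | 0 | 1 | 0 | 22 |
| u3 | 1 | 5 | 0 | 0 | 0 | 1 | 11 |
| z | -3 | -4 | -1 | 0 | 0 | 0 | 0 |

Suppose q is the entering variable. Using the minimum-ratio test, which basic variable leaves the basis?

Column q entries and ratios — u1: 27/3 = 9; u2: 22/5 = 22/5; u3: 11/5 = 11/5.
Smallest ratio is 11/5 in the row of u3, so u3 leaves.

u3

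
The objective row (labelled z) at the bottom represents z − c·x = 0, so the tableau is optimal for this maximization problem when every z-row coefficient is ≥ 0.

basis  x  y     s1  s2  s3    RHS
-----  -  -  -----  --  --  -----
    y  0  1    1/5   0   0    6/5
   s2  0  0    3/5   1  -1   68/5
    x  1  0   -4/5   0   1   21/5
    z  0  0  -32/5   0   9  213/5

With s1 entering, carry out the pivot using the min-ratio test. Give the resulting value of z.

81

Ratio test on column s1 — row 1: (6/5)/(1/5) = 6; row 2: (68/5)/(3/5) = 68/3; row 3: entry -4/5 ≤ 0. Minimum is 6 at row 1 (y leaves); pivot element 1/5.
Pivot on row 1; the z-row RHS becomes 213/5 − (-32/5)·6 = 81.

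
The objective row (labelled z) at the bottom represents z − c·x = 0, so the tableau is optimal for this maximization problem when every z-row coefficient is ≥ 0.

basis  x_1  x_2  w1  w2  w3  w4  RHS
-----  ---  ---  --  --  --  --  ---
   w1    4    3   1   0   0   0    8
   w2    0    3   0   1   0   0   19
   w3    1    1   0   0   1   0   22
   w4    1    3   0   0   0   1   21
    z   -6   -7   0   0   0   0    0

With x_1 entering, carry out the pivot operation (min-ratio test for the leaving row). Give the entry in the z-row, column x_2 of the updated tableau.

-5/2

Ratio test on column x_1 — row 1: 8/4 = 2; row 2: entry 0 ≤ 0; row 3: 22/1 = 22; row 4: 21/1 = 21. Minimum is 2 at row 1 (w1 leaves); pivot element 4.
Divide row 1 by 4; eliminate column x_1 from the other rows.
z-row update in column x_2: -7 − (-6)·(3/4) = -5/2.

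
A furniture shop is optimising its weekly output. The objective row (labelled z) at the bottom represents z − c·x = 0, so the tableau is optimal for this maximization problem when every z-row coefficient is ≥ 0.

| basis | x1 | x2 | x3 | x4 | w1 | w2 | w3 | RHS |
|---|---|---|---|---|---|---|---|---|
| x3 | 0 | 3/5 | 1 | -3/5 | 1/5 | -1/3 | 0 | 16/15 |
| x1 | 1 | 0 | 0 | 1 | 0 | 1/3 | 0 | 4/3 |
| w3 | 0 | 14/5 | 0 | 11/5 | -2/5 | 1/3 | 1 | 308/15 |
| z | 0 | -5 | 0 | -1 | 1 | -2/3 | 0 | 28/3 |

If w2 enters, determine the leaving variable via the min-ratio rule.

x1

Column w2 entries and ratios — x3: -1/3 ≤ 0, skip; x1: (4/3)/(1/3) = 4; w3: (308/15)/(1/3) = 308/5.
Smallest ratio is 4 in the row of x1, so x1 leaves.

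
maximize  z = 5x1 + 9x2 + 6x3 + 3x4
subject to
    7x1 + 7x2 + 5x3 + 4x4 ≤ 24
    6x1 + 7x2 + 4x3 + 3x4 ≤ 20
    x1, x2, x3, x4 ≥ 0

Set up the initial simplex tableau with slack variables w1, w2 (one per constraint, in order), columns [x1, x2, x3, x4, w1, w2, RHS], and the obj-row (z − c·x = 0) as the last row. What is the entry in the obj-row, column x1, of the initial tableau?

-5

The obj-row carries the negated objective coefficients: the x1 entry is -5.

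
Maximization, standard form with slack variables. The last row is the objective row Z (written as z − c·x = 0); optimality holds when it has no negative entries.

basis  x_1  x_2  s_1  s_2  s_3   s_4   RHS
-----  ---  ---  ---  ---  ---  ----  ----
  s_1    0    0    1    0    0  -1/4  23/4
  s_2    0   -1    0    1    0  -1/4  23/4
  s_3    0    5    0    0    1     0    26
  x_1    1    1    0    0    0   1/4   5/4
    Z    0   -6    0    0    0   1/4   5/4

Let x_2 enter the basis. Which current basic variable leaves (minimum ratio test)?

Column x_2 entries and ratios — s_1: 0 ≤ 0, skip; s_2: -1 ≤ 0, skip; s_3: 26/5 = 26/5; x_1: (5/4)/1 = 5/4.
Smallest ratio is 5/4 in the row of x_1, so x_1 leaves.

x_1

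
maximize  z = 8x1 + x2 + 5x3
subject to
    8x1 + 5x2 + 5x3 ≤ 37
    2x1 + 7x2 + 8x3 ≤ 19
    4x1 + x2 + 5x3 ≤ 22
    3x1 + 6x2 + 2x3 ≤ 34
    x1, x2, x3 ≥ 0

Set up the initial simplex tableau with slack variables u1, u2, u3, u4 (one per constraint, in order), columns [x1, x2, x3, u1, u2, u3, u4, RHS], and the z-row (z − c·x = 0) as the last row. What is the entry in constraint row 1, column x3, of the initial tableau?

Constraint 1 has coefficient 5 on x3.

5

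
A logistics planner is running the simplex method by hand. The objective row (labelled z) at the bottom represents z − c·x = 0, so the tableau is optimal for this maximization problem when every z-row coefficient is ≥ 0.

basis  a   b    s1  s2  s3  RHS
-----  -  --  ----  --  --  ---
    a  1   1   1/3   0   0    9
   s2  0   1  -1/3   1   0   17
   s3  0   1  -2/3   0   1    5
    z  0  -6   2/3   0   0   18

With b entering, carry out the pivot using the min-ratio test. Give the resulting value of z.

48

Ratio test on column b — row 1: 9/1 = 9; row 2: 17/1 = 17; row 3: 5/1 = 5. Minimum is 5 at row 3 (s3 leaves); pivot element 1.
Pivot on row 3; the z-row RHS becomes 18 − (-6)·5 = 48.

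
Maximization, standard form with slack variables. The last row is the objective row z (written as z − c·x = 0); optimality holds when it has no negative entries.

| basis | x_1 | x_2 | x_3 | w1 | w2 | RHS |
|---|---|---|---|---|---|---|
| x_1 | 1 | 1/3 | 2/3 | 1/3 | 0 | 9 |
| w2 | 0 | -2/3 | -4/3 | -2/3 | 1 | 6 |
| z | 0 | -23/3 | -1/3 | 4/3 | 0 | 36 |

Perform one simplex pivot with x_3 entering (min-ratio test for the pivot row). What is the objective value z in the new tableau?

Ratio test on column x_3 — row 1: 9/(2/3) = 27/2; row 2: entry -4/3 ≤ 0. Minimum is 27/2 at row 1 (x_1 leaves); pivot element 2/3.
Pivot on row 1; the z-row RHS becomes 36 − (-1/3)·(27/2) = 81/2.

81/2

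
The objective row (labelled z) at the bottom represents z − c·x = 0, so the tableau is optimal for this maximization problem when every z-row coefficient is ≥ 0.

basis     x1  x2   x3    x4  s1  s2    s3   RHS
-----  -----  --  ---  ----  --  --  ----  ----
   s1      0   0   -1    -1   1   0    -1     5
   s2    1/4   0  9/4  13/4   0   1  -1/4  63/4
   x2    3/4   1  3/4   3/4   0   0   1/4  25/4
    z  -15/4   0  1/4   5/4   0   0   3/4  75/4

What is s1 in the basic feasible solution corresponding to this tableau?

s1 is basic (row 1); its value is the RHS of that row, 5.

5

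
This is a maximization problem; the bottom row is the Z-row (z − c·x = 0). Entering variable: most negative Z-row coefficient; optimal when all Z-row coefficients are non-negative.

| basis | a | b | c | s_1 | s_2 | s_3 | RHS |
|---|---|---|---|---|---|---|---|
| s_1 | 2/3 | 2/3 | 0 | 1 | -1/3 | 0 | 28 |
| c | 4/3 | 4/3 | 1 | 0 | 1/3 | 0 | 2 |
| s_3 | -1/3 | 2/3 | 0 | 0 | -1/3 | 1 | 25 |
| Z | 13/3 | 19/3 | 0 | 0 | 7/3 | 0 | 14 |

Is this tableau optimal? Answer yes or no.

yes

Every Z-row coefficient is ≥ 0, so the tableau is optimal.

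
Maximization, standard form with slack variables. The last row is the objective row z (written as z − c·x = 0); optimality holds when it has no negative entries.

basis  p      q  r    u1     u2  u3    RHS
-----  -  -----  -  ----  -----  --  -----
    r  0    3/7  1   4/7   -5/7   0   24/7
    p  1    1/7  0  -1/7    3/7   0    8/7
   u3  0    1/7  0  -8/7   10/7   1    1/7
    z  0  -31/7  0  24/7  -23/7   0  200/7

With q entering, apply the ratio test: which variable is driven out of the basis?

Column q entries and ratios — r: (24/7)/(3/7) = 8; p: (8/7)/(1/7) = 8; u3: (1/7)/(1/7) = 1.
Smallest ratio is 1 in the row of u3, so u3 leaves.

u3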